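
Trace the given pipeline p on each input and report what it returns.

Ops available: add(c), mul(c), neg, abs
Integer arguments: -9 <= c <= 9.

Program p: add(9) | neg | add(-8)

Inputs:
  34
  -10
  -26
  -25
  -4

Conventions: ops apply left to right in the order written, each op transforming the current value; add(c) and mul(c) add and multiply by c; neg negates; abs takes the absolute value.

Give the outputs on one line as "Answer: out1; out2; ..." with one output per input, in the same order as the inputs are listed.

-51; -7; 9; 8; -13

Execution, op by op:
  34 -> 43 -> -43 -> -51
  -10 -> -1 -> 1 -> -7
  -26 -> -17 -> 17 -> 9
  -25 -> -16 -> 16 -> 8
  -4 -> 5 -> -5 -> -13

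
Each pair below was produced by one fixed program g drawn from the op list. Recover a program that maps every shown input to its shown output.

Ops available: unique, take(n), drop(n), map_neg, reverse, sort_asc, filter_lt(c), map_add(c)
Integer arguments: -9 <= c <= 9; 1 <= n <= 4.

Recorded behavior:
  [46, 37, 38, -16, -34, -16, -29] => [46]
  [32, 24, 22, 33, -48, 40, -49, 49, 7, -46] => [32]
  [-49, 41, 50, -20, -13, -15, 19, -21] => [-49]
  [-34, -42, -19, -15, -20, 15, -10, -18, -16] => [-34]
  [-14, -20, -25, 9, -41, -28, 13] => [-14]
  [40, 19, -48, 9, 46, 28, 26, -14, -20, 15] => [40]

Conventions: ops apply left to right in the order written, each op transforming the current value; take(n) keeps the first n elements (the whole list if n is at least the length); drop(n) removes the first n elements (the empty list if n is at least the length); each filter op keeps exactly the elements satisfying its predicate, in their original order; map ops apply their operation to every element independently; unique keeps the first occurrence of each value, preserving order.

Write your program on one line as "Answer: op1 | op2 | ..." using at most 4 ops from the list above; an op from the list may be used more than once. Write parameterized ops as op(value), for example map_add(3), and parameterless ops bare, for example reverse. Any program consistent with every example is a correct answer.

map_neg | take(1) | map_neg

Check, running the answer program on each example:
  [46, 37, 38, -16, -34, -16, -29] -> [-46, -37, -38, 16, 34, 16, 29] -> [-46] -> [46]
  [32, 24, 22, 33, -48, 40, -49, 49, 7, -46] -> [-32, -24, -22, -33, 48, -40, 49, -49, -7, 46] -> [-32] -> [32]
  [-49, 41, 50, -20, -13, -15, 19, -21] -> [49, -41, -50, 20, 13, 15, -19, 21] -> [49] -> [-49]
  [-34, -42, -19, -15, -20, 15, -10, -18, -16] -> [34, 42, 19, 15, 20, -15, 10, 18, 16] -> [34] -> [-34]
  [-14, -20, -25, 9, -41, -28, 13] -> [14, 20, 25, -9, 41, 28, -13] -> [14] -> [-14]
  [40, 19, -48, 9, 46, 28, 26, -14, -20, 15] -> [-40, -19, 48, -9, -46, -28, -26, 14, 20, -15] -> [-40] -> [40]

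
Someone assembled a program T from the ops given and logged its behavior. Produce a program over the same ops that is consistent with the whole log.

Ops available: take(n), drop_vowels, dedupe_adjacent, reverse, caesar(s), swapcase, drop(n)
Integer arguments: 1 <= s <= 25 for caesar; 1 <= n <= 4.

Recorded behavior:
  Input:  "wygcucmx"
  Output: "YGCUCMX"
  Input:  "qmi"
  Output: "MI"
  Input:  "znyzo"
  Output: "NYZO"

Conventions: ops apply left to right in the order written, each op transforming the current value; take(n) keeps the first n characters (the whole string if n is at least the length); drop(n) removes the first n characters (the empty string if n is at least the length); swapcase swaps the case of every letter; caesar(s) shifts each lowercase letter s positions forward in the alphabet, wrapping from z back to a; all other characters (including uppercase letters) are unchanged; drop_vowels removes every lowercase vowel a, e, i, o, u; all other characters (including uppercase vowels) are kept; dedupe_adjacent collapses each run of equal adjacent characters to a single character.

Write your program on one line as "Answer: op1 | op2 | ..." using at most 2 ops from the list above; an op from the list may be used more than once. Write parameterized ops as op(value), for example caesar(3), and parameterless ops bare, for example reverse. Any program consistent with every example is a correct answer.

drop(1) | swapcase

Check, running the answer program on each example:
  "wygcucmx" -> "ygcucmx" -> "YGCUCMX"
  "qmi" -> "mi" -> "MI"
  "znyzo" -> "nyzo" -> "NYZO"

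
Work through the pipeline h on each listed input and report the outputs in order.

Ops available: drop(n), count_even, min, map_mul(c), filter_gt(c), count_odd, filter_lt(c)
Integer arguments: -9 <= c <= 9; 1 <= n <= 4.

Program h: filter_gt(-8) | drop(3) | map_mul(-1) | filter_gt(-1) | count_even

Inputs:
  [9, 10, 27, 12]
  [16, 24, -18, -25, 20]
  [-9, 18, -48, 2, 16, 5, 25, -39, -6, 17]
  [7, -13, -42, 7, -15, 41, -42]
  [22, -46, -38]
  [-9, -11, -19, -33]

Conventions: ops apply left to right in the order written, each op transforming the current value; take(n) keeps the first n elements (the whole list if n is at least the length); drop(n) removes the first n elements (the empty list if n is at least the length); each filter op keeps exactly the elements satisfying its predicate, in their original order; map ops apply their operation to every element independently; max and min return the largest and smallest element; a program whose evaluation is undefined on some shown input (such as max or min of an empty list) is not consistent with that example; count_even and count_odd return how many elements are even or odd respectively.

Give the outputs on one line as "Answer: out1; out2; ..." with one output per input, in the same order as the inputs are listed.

0; 0; 1; 0; 0; 0

Execution, op by op:
  [9, 10, 27, 12] -> [9, 10, 27, 12] -> [12] -> [-12] -> [] -> 0
  [16, 24, -18, -25, 20] -> [16, 24, 20] -> [] -> [] -> [] -> 0
  [-9, 18, -48, 2, 16, 5, 25, -39, -6, 17] -> [18, 2, 16, 5, 25, -6, 17] -> [5, 25, -6, 17] -> [-5, -25, 6, -17] -> [6] -> 1
  [7, -13, -42, 7, -15, 41, -42] -> [7, 7, 41] -> [] -> [] -> [] -> 0
  [22, -46, -38] -> [22] -> [] -> [] -> [] -> 0
  [-9, -11, -19, -33] -> [] -> [] -> [] -> [] -> 0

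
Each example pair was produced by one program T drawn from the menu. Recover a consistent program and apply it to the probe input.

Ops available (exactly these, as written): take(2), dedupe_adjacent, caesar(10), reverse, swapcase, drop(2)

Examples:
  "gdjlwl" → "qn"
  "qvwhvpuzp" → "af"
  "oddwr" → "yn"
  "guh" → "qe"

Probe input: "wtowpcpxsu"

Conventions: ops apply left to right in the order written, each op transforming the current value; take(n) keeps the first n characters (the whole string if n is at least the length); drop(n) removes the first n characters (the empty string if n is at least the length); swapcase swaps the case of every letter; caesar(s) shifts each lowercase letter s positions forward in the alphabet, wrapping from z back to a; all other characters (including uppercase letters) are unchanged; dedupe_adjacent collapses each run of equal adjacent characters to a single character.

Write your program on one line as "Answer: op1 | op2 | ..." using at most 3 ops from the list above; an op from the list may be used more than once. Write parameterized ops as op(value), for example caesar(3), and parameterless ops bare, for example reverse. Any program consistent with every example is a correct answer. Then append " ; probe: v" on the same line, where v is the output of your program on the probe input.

dedupe_adjacent | take(2) | caesar(10) ; probe: "gd"

Check, running the answer program on each example:
  "gdjlwl" -> "gdjlwl" -> "gd" -> "qn"
  "qvwhvpuzp" -> "qvwhvpuzp" -> "qv" -> "af"
  "oddwr" -> "odwr" -> "od" -> "yn"
  "guh" -> "guh" -> "gu" -> "qe"
  probe: "wtowpcpxsu" -> "wtowpcpxsu" -> "wt" -> "gd"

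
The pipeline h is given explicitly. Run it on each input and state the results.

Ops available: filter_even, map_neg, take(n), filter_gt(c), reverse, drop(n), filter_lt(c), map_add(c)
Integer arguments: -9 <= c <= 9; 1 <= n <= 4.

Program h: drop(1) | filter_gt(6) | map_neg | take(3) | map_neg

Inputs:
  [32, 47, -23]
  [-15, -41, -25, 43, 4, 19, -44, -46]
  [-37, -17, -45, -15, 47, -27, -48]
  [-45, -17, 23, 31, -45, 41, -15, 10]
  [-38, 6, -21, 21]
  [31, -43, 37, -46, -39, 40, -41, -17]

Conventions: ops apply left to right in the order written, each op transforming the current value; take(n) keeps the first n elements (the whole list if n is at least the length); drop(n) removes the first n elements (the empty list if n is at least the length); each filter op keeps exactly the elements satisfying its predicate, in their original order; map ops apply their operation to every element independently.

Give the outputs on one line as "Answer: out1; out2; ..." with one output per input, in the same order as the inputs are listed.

[47]; [43, 19]; [47]; [23, 31, 41]; [21]; [37, 40]

Execution, op by op:
  [32, 47, -23] -> [47, -23] -> [47] -> [-47] -> [-47] -> [47]
  [-15, -41, -25, 43, 4, 19, -44, -46] -> [-41, -25, 43, 4, 19, -44, -46] -> [43, 19] -> [-43, -19] -> [-43, -19] -> [43, 19]
  [-37, -17, -45, -15, 47, -27, -48] -> [-17, -45, -15, 47, -27, -48] -> [47] -> [-47] -> [-47] -> [47]
  [-45, -17, 23, 31, -45, 41, -15, 10] -> [-17, 23, 31, -45, 41, -15, 10] -> [23, 31, 41, 10] -> [-23, -31, -41, -10] -> [-23, -31, -41] -> [23, 31, 41]
  [-38, 6, -21, 21] -> [6, -21, 21] -> [21] -> [-21] -> [-21] -> [21]
  [31, -43, 37, -46, -39, 40, -41, -17] -> [-43, 37, -46, -39, 40, -41, -17] -> [37, 40] -> [-37, -40] -> [-37, -40] -> [37, 40]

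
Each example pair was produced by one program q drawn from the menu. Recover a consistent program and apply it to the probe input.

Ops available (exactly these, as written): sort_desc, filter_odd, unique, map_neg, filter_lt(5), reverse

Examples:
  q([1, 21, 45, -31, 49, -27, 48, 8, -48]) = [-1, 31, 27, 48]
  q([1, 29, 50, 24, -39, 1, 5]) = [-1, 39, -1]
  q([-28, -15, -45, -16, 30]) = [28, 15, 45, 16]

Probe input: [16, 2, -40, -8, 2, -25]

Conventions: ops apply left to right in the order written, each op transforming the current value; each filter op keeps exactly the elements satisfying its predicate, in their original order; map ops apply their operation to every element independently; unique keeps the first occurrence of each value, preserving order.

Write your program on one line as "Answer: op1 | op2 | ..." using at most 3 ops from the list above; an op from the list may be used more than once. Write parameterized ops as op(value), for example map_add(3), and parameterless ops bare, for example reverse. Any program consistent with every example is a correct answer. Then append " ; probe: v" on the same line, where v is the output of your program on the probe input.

filter_lt(5) | map_neg ; probe: [-2, 40, 8, -2, 25]

Check, running the answer program on each example:
  [1, 21, 45, -31, 49, -27, 48, 8, -48] -> [1, -31, -27, -48] -> [-1, 31, 27, 48]
  [1, 29, 50, 24, -39, 1, 5] -> [1, -39, 1] -> [-1, 39, -1]
  [-28, -15, -45, -16, 30] -> [-28, -15, -45, -16] -> [28, 15, 45, 16]
  probe: [16, 2, -40, -8, 2, -25] -> [2, -40, -8, 2, -25] -> [-2, 40, 8, -2, 25]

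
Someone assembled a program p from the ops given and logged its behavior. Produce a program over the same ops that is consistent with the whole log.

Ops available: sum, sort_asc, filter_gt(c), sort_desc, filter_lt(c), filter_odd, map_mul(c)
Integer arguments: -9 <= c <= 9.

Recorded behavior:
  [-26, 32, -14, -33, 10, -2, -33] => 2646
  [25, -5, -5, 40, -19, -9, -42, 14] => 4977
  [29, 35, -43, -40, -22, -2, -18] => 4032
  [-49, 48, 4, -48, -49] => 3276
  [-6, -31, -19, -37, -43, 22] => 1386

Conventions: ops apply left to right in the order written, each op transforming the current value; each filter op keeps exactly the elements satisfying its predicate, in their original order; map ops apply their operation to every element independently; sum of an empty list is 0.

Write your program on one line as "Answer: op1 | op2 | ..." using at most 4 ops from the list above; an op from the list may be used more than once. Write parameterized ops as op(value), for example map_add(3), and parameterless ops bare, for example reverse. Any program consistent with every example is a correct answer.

map_mul(-7) | map_mul(-9) | filter_gt(-8) | sum

Check, running the answer program on each example:
  [-26, 32, -14, -33, 10, -2, -33] -> [182, -224, 98, 231, -70, 14, 231] -> [-1638, 2016, -882, -2079, 630, -126, -2079] -> [2016, 630] -> 2646
  [25, -5, -5, 40, -19, -9, -42, 14] -> [-175, 35, 35, -280, 133, 63, 294, -98] -> [1575, -315, -315, 2520, -1197, -567, -2646, 882] -> [1575, 2520, 882] -> 4977
  [29, 35, -43, -40, -22, -2, -18] -> [-203, -245, 301, 280, 154, 14, 126] -> [1827, 2205, -2709, -2520, -1386, -126, -1134] -> [1827, 2205] -> 4032
  [-49, 48, 4, -48, -49] -> [343, -336, -28, 336, 343] -> [-3087, 3024, 252, -3024, -3087] -> [3024, 252] -> 3276
  [-6, -31, -19, -37, -43, 22] -> [42, 217, 133, 259, 301, -154] -> [-378, -1953, -1197, -2331, -2709, 1386] -> [1386] -> 1386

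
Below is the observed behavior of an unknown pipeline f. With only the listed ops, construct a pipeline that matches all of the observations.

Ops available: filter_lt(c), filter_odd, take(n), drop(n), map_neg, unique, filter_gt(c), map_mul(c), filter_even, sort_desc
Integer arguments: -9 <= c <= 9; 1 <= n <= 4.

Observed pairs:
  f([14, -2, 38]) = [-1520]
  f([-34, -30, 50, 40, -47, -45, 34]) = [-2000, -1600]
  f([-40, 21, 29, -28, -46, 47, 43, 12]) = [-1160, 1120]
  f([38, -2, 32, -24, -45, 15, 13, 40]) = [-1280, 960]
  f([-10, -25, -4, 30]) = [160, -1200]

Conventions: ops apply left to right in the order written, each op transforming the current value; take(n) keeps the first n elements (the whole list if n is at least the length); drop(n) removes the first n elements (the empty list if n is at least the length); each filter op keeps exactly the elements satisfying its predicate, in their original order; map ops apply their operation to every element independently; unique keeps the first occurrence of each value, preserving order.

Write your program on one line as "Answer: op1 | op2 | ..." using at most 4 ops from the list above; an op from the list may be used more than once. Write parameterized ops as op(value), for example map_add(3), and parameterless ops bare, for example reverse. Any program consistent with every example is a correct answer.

map_mul(5) | take(4) | map_mul(-8) | drop(2)

Check, running the answer program on each example:
  [14, -2, 38] -> [70, -10, 190] -> [70, -10, 190] -> [-560, 80, -1520] -> [-1520]
  [-34, -30, 50, 40, -47, -45, 34] -> [-170, -150, 250, 200, -235, -225, 170] -> [-170, -150, 250, 200] -> [1360, 1200, -2000, -1600] -> [-2000, -1600]
  [-40, 21, 29, -28, -46, 47, 43, 12] -> [-200, 105, 145, -140, -230, 235, 215, 60] -> [-200, 105, 145, -140] -> [1600, -840, -1160, 1120] -> [-1160, 1120]
  [38, -2, 32, -24, -45, 15, 13, 40] -> [190, -10, 160, -120, -225, 75, 65, 200] -> [190, -10, 160, -120] -> [-1520, 80, -1280, 960] -> [-1280, 960]
  [-10, -25, -4, 30] -> [-50, -125, -20, 150] -> [-50, -125, -20, 150] -> [400, 1000, 160, -1200] -> [160, -1200]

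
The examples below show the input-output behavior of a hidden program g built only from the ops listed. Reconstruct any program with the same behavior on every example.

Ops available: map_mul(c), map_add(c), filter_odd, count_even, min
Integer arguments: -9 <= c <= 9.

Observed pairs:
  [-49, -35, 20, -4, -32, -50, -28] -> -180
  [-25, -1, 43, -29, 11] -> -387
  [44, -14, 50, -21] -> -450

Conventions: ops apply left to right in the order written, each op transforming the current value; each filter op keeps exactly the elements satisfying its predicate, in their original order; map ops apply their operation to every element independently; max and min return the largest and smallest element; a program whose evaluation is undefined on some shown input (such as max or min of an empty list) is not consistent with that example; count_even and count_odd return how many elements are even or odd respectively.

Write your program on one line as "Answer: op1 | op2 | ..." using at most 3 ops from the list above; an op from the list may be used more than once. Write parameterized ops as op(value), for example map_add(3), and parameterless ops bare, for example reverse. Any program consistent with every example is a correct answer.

map_mul(-9) | min

Check, running the answer program on each example:
  [-49, -35, 20, -4, -32, -50, -28] -> [441, 315, -180, 36, 288, 450, 252] -> -180
  [-25, -1, 43, -29, 11] -> [225, 9, -387, 261, -99] -> -387
  [44, -14, 50, -21] -> [-396, 126, -450, 189] -> -450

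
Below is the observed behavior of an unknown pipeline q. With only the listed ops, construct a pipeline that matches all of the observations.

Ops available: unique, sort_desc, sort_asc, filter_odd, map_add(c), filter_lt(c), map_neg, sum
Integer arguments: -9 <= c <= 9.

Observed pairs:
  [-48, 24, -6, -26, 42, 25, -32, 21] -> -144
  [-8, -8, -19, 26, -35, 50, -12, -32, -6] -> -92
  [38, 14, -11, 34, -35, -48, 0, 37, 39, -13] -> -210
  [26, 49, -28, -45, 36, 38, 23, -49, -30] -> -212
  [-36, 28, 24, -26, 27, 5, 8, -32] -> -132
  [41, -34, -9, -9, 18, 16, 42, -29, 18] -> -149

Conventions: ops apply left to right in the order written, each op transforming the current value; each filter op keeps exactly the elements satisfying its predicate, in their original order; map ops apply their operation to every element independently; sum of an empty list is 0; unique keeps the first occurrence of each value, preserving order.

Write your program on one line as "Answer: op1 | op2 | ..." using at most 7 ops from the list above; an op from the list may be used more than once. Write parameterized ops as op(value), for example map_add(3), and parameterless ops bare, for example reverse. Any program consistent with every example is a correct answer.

map_neg | filter_lt(2) | map_add(-9) | map_add(1) | unique | sum

Check, running the answer program on each example:
  [-48, 24, -6, -26, 42, 25, -32, 21] -> [48, -24, 6, 26, -42, -25, 32, -21] -> [-24, -42, -25, -21] -> [-33, -51, -34, -30] -> [-32, -50, -33, -29] -> [-32, -50, -33, -29] -> -144
  [-8, -8, -19, 26, -35, 50, -12, -32, -6] -> [8, 8, 19, -26, 35, -50, 12, 32, 6] -> [-26, -50] -> [-35, -59] -> [-34, -58] -> [-34, -58] -> -92
  [38, 14, -11, 34, -35, -48, 0, 37, 39, -13] -> [-38, -14, 11, -34, 35, 48, 0, -37, -39, 13] -> [-38, -14, -34, 0, -37, -39] -> [-47, -23, -43, -9, -46, -48] -> [-46, -22, -42, -8, -45, -47] -> [-46, -22, -42, -8, -45, -47] -> -210
  [26, 49, -28, -45, 36, 38, 23, -49, -30] -> [-26, -49, 28, 45, -36, -38, -23, 49, 30] -> [-26, -49, -36, -38, -23] -> [-35, -58, -45, -47, -32] -> [-34, -57, -44, -46, -31] -> [-34, -57, -44, -46, -31] -> -212
  [-36, 28, 24, -26, 27, 5, 8, -32] -> [36, -28, -24, 26, -27, -5, -8, 32] -> [-28, -24, -27, -5, -8] -> [-37, -33, -36, -14, -17] -> [-36, -32, -35, -13, -16] -> [-36, -32, -35, -13, -16] -> -132
  [41, -34, -9, -9, 18, 16, 42, -29, 18] -> [-41, 34, 9, 9, -18, -16, -42, 29, -18] -> [-41, -18, -16, -42, -18] -> [-50, -27, -25, -51, -27] -> [-49, -26, -24, -50, -26] -> [-49, -26, -24, -50] -> -149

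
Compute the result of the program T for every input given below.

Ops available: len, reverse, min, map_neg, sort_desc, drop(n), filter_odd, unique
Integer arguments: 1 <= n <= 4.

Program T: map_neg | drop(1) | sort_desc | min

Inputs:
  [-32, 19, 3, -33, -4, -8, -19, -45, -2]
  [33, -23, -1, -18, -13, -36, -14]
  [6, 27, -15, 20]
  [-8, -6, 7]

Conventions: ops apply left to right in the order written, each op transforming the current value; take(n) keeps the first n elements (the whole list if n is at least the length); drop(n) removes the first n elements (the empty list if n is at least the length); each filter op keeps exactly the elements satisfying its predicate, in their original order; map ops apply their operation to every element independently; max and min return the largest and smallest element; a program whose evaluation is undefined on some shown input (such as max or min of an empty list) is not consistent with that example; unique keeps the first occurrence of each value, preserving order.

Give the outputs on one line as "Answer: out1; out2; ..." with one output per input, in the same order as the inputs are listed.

Execution, op by op:
  [-32, 19, 3, -33, -4, -8, -19, -45, -2] -> [32, -19, -3, 33, 4, 8, 19, 45, 2] -> [-19, -3, 33, 4, 8, 19, 45, 2] -> [45, 33, 19, 8, 4, 2, -3, -19] -> -19
  [33, -23, -1, -18, -13, -36, -14] -> [-33, 23, 1, 18, 13, 36, 14] -> [23, 1, 18, 13, 36, 14] -> [36, 23, 18, 14, 13, 1] -> 1
  [6, 27, -15, 20] -> [-6, -27, 15, -20] -> [-27, 15, -20] -> [15, -20, -27] -> -27
  [-8, -6, 7] -> [8, 6, -7] -> [6, -7] -> [6, -7] -> -7

-19; 1; -27; -7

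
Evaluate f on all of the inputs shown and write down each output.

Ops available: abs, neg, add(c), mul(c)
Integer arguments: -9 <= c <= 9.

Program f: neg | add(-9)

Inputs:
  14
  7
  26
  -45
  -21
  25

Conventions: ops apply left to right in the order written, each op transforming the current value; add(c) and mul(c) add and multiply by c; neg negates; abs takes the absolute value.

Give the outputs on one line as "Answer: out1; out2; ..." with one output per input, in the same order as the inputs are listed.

-23; -16; -35; 36; 12; -34

Execution, op by op:
  14 -> -14 -> -23
  7 -> -7 -> -16
  26 -> -26 -> -35
  -45 -> 45 -> 36
  -21 -> 21 -> 12
  25 -> -25 -> -34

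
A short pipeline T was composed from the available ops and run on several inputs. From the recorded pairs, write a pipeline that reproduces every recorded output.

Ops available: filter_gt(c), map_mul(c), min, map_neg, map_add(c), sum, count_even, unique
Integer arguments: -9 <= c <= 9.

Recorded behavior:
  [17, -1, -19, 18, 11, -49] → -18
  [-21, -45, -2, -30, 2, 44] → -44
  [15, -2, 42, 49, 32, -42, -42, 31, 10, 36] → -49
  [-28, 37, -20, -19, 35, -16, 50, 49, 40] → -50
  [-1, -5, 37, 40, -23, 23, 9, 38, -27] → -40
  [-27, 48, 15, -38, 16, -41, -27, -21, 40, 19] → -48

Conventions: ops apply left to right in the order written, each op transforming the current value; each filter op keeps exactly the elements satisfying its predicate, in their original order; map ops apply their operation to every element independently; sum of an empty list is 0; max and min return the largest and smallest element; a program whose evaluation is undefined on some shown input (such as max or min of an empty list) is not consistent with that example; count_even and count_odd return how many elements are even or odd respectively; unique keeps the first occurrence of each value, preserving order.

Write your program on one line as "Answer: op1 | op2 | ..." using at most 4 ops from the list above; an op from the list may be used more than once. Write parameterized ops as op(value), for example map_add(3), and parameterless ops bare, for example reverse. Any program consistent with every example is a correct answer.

unique | map_neg | min

Check, running the answer program on each example:
  [17, -1, -19, 18, 11, -49] -> [17, -1, -19, 18, 11, -49] -> [-17, 1, 19, -18, -11, 49] -> -18
  [-21, -45, -2, -30, 2, 44] -> [-21, -45, -2, -30, 2, 44] -> [21, 45, 2, 30, -2, -44] -> -44
  [15, -2, 42, 49, 32, -42, -42, 31, 10, 36] -> [15, -2, 42, 49, 32, -42, 31, 10, 36] -> [-15, 2, -42, -49, -32, 42, -31, -10, -36] -> -49
  [-28, 37, -20, -19, 35, -16, 50, 49, 40] -> [-28, 37, -20, -19, 35, -16, 50, 49, 40] -> [28, -37, 20, 19, -35, 16, -50, -49, -40] -> -50
  [-1, -5, 37, 40, -23, 23, 9, 38, -27] -> [-1, -5, 37, 40, -23, 23, 9, 38, -27] -> [1, 5, -37, -40, 23, -23, -9, -38, 27] -> -40
  [-27, 48, 15, -38, 16, -41, -27, -21, 40, 19] -> [-27, 48, 15, -38, 16, -41, -21, 40, 19] -> [27, -48, -15, 38, -16, 41, 21, -40, -19] -> -48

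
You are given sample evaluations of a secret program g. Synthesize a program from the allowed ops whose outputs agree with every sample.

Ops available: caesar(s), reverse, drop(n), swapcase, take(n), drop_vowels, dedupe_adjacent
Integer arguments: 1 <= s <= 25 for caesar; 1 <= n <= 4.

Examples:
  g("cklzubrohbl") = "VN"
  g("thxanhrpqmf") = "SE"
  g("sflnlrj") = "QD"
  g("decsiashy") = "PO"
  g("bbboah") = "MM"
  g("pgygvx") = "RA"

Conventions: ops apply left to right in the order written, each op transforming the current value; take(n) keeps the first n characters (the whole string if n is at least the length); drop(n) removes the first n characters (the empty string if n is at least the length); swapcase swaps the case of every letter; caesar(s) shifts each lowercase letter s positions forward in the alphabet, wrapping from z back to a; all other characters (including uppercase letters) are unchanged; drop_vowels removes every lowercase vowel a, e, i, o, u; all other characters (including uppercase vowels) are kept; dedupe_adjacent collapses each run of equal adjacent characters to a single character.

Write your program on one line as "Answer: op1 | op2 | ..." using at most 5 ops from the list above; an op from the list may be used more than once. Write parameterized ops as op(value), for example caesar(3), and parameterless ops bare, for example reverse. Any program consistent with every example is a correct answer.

take(2) | reverse | caesar(11) | swapcase

Check, running the answer program on each example:
  "cklzubrohbl" -> "ck" -> "kc" -> "vn" -> "VN"
  "thxanhrpqmf" -> "th" -> "ht" -> "se" -> "SE"
  "sflnlrj" -> "sf" -> "fs" -> "qd" -> "QD"
  "decsiashy" -> "de" -> "ed" -> "po" -> "PO"
  "bbboah" -> "bb" -> "bb" -> "mm" -> "MM"
  "pgygvx" -> "pg" -> "gp" -> "ra" -> "RA"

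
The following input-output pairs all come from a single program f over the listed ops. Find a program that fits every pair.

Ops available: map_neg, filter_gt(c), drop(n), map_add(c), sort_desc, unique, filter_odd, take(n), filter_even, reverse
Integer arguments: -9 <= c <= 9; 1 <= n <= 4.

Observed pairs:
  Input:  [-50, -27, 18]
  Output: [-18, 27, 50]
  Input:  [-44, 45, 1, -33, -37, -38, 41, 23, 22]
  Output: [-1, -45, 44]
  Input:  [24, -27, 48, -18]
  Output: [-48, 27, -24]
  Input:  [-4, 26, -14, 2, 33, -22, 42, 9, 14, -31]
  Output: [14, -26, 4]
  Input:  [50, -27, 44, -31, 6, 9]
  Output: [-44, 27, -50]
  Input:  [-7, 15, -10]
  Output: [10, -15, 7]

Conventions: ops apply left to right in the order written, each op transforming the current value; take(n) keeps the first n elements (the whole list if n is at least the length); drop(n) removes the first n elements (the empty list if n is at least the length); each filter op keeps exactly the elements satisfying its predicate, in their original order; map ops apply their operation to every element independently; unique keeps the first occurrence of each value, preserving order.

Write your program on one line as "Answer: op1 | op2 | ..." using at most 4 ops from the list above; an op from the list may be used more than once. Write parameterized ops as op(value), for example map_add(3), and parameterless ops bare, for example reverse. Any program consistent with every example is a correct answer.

take(3) | map_neg | reverse

Check, running the answer program on each example:
  [-50, -27, 18] -> [-50, -27, 18] -> [50, 27, -18] -> [-18, 27, 50]
  [-44, 45, 1, -33, -37, -38, 41, 23, 22] -> [-44, 45, 1] -> [44, -45, -1] -> [-1, -45, 44]
  [24, -27, 48, -18] -> [24, -27, 48] -> [-24, 27, -48] -> [-48, 27, -24]
  [-4, 26, -14, 2, 33, -22, 42, 9, 14, -31] -> [-4, 26, -14] -> [4, -26, 14] -> [14, -26, 4]
  [50, -27, 44, -31, 6, 9] -> [50, -27, 44] -> [-50, 27, -44] -> [-44, 27, -50]
  [-7, 15, -10] -> [-7, 15, -10] -> [7, -15, 10] -> [10, -15, 7]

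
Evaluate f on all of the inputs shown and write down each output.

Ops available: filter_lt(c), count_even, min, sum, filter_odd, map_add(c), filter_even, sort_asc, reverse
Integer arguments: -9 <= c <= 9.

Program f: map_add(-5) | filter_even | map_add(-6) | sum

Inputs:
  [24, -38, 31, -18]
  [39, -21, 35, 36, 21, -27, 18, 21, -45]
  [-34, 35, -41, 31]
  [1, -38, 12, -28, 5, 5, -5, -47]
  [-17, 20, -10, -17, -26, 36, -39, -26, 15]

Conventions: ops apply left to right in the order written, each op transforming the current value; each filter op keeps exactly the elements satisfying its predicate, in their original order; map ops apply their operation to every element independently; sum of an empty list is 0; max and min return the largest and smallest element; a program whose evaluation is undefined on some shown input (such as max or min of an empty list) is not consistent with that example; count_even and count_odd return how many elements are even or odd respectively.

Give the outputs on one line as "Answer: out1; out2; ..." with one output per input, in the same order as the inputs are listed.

20; -54; -8; -96; -102

Execution, op by op:
  [24, -38, 31, -18] -> [19, -43, 26, -23] -> [26] -> [20] -> 20
  [39, -21, 35, 36, 21, -27, 18, 21, -45] -> [34, -26, 30, 31, 16, -32, 13, 16, -50] -> [34, -26, 30, 16, -32, 16, -50] -> [28, -32, 24, 10, -38, 10, -56] -> -54
  [-34, 35, -41, 31] -> [-39, 30, -46, 26] -> [30, -46, 26] -> [24, -52, 20] -> -8
  [1, -38, 12, -28, 5, 5, -5, -47] -> [-4, -43, 7, -33, 0, 0, -10, -52] -> [-4, 0, 0, -10, -52] -> [-10, -6, -6, -16, -58] -> -96
  [-17, 20, -10, -17, -26, 36, -39, -26, 15] -> [-22, 15, -15, -22, -31, 31, -44, -31, 10] -> [-22, -22, -44, 10] -> [-28, -28, -50, 4] -> -102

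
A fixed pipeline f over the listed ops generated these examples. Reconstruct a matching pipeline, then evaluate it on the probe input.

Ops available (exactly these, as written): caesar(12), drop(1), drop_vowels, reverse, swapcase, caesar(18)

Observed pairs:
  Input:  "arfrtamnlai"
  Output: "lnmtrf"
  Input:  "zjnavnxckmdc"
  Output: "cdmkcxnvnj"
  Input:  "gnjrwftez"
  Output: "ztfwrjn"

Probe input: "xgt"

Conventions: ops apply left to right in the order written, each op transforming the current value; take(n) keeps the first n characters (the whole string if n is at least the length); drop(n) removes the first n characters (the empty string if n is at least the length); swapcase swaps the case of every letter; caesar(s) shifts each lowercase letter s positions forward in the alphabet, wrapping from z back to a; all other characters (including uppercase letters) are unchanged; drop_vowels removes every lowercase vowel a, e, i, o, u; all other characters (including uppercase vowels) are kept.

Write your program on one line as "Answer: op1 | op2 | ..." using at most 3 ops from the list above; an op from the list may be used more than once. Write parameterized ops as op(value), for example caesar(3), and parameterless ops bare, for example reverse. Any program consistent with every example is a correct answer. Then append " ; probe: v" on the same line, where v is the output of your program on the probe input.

drop_vowels | drop(1) | reverse ; probe: "tg"

Check, running the answer program on each example:
  "arfrtamnlai" -> "rfrtmnl" -> "frtmnl" -> "lnmtrf"
  "zjnavnxckmdc" -> "zjnvnxckmdc" -> "jnvnxckmdc" -> "cdmkcxnvnj"
  "gnjrwftez" -> "gnjrwftz" -> "njrwftz" -> "ztfwrjn"
  probe: "xgt" -> "xgt" -> "gt" -> "tg"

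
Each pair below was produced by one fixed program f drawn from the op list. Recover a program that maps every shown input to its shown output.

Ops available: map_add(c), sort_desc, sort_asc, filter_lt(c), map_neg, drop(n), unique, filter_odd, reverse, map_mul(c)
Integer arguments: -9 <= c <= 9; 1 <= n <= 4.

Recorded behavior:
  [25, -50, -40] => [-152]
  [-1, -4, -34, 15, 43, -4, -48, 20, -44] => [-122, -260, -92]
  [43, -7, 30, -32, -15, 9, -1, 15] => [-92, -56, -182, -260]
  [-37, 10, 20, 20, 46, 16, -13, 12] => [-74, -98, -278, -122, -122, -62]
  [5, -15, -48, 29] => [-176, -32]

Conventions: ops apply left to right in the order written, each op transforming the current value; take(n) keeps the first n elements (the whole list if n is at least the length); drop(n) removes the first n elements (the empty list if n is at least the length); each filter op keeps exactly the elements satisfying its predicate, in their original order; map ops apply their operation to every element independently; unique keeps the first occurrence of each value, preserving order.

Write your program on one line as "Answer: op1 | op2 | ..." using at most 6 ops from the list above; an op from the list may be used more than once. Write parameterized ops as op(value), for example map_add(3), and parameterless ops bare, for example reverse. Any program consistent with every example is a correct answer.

map_mul(6) | map_add(2) | map_neg | filter_lt(-7) | reverse

Check, running the answer program on each example:
  [25, -50, -40] -> [150, -300, -240] -> [152, -298, -238] -> [-152, 298, 238] -> [-152] -> [-152]
  [-1, -4, -34, 15, 43, -4, -48, 20, -44] -> [-6, -24, -204, 90, 258, -24, -288, 120, -264] -> [-4, -22, -202, 92, 260, -22, -286, 122, -262] -> [4, 22, 202, -92, -260, 22, 286, -122, 262] -> [-92, -260, -122] -> [-122, -260, -92]
  [43, -7, 30, -32, -15, 9, -1, 15] -> [258, -42, 180, -192, -90, 54, -6, 90] -> [260, -40, 182, -190, -88, 56, -4, 92] -> [-260, 40, -182, 190, 88, -56, 4, -92] -> [-260, -182, -56, -92] -> [-92, -56, -182, -260]
  [-37, 10, 20, 20, 46, 16, -13, 12] -> [-222, 60, 120, 120, 276, 96, -78, 72] -> [-220, 62, 122, 122, 278, 98, -76, 74] -> [220, -62, -122, -122, -278, -98, 76, -74] -> [-62, -122, -122, -278, -98, -74] -> [-74, -98, -278, -122, -122, -62]
  [5, -15, -48, 29] -> [30, -90, -288, 174] -> [32, -88, -286, 176] -> [-32, 88, 286, -176] -> [-32, -176] -> [-176, -32]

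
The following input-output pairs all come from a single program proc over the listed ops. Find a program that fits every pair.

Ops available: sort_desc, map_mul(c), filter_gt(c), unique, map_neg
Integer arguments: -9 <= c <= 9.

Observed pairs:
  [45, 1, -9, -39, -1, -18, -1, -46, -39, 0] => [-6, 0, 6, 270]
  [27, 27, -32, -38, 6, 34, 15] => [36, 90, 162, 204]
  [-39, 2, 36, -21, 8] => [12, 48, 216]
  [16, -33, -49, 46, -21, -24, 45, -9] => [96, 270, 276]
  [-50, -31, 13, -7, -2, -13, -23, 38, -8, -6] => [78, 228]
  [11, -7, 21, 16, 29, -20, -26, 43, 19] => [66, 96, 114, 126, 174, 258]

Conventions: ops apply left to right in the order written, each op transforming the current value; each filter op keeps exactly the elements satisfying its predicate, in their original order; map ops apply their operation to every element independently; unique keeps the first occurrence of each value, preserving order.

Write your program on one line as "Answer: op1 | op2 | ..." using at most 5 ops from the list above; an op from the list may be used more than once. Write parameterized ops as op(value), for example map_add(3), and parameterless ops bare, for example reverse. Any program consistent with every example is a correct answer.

map_mul(-6) | sort_desc | unique | map_neg | filter_gt(-8)

Check, running the answer program on each example:
  [45, 1, -9, -39, -1, -18, -1, -46, -39, 0] -> [-270, -6, 54, 234, 6, 108, 6, 276, 234, 0] -> [276, 234, 234, 108, 54, 6, 6, 0, -6, -270] -> [276, 234, 108, 54, 6, 0, -6, -270] -> [-276, -234, -108, -54, -6, 0, 6, 270] -> [-6, 0, 6, 270]
  [27, 27, -32, -38, 6, 34, 15] -> [-162, -162, 192, 228, -36, -204, -90] -> [228, 192, -36, -90, -162, -162, -204] -> [228, 192, -36, -90, -162, -204] -> [-228, -192, 36, 90, 162, 204] -> [36, 90, 162, 204]
  [-39, 2, 36, -21, 8] -> [234, -12, -216, 126, -48] -> [234, 126, -12, -48, -216] -> [234, 126, -12, -48, -216] -> [-234, -126, 12, 48, 216] -> [12, 48, 216]
  [16, -33, -49, 46, -21, -24, 45, -9] -> [-96, 198, 294, -276, 126, 144, -270, 54] -> [294, 198, 144, 126, 54, -96, -270, -276] -> [294, 198, 144, 126, 54, -96, -270, -276] -> [-294, -198, -144, -126, -54, 96, 270, 276] -> [96, 270, 276]
  [-50, -31, 13, -7, -2, -13, -23, 38, -8, -6] -> [300, 186, -78, 42, 12, 78, 138, -228, 48, 36] -> [300, 186, 138, 78, 48, 42, 36, 12, -78, -228] -> [300, 186, 138, 78, 48, 42, 36, 12, -78, -228] -> [-300, -186, -138, -78, -48, -42, -36, -12, 78, 228] -> [78, 228]
  [11, -7, 21, 16, 29, -20, -26, 43, 19] -> [-66, 42, -126, -96, -174, 120, 156, -258, -114] -> [156, 120, 42, -66, -96, -114, -126, -174, -258] -> [156, 120, 42, -66, -96, -114, -126, -174, -258] -> [-156, -120, -42, 66, 96, 114, 126, 174, 258] -> [66, 96, 114, 126, 174, 258]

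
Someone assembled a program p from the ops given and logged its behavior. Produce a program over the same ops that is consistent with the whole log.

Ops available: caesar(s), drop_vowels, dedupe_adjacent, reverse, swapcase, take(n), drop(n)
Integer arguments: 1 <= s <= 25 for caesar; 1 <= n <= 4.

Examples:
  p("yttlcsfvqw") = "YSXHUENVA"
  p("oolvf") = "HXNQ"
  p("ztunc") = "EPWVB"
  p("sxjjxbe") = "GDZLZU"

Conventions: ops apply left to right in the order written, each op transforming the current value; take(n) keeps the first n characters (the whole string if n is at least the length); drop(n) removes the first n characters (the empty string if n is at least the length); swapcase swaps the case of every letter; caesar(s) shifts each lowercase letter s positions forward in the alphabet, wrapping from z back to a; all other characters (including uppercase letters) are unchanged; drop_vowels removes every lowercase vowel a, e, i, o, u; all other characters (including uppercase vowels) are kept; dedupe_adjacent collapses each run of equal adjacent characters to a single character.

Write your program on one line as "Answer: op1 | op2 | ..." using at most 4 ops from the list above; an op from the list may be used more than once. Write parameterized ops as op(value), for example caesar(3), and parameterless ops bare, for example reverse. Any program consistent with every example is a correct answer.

dedupe_adjacent | caesar(2) | reverse | swapcase

Check, running the answer program on each example:
  "yttlcsfvqw" -> "ytlcsfvqw" -> "avneuhxsy" -> "ysxhuenva" -> "YSXHUENVA"
  "oolvf" -> "olvf" -> "qnxh" -> "hxnq" -> "HXNQ"
  "ztunc" -> "ztunc" -> "bvwpe" -> "epwvb" -> "EPWVB"
  "sxjjxbe" -> "sxjxbe" -> "uzlzdg" -> "gdzlzu" -> "GDZLZU"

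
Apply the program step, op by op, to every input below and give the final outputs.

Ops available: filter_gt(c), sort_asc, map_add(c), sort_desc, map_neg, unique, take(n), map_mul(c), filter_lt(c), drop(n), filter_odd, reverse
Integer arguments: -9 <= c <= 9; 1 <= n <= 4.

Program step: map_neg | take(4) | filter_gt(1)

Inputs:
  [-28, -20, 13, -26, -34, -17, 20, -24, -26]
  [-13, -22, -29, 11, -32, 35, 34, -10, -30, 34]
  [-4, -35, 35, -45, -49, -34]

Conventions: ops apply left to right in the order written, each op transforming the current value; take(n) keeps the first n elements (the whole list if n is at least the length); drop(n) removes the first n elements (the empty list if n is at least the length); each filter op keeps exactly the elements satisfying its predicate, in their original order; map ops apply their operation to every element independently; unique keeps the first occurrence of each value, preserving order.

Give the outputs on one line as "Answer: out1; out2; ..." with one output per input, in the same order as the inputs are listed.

[28, 20, 26]; [13, 22, 29]; [4, 35, 45]

Execution, op by op:
  [-28, -20, 13, -26, -34, -17, 20, -24, -26] -> [28, 20, -13, 26, 34, 17, -20, 24, 26] -> [28, 20, -13, 26] -> [28, 20, 26]
  [-13, -22, -29, 11, -32, 35, 34, -10, -30, 34] -> [13, 22, 29, -11, 32, -35, -34, 10, 30, -34] -> [13, 22, 29, -11] -> [13, 22, 29]
  [-4, -35, 35, -45, -49, -34] -> [4, 35, -35, 45, 49, 34] -> [4, 35, -35, 45] -> [4, 35, 45]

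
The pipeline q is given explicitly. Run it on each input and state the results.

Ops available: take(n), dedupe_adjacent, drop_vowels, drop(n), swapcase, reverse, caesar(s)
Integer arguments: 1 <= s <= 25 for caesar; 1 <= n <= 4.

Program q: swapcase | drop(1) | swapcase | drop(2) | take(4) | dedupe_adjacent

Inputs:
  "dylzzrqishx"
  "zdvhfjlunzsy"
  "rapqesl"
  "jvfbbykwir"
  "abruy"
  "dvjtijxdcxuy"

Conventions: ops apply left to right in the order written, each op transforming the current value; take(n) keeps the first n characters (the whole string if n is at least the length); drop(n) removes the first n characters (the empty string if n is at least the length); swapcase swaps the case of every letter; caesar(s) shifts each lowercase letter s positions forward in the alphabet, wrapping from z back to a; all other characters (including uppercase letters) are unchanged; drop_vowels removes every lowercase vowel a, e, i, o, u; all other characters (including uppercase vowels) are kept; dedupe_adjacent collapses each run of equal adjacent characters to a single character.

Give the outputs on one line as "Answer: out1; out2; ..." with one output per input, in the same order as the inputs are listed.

"zrq"; "hfjl"; "qesl"; "byk"; "uy"; "tijx"

Execution, op by op:
  "dylzzrqishx" -> "DYLZZRQISHX" -> "YLZZRQISHX" -> "ylzzrqishx" -> "zzrqishx" -> "zzrq" -> "zrq"
  "zdvhfjlunzsy" -> "ZDVHFJLUNZSY" -> "DVHFJLUNZSY" -> "dvhfjlunzsy" -> "hfjlunzsy" -> "hfjl" -> "hfjl"
  "rapqesl" -> "RAPQESL" -> "APQESL" -> "apqesl" -> "qesl" -> "qesl" -> "qesl"
  "jvfbbykwir" -> "JVFBBYKWIR" -> "VFBBYKWIR" -> "vfbbykwir" -> "bbykwir" -> "bbyk" -> "byk"
  "abruy" -> "ABRUY" -> "BRUY" -> "bruy" -> "uy" -> "uy" -> "uy"
  "dvjtijxdcxuy" -> "DVJTIJXDCXUY" -> "VJTIJXDCXUY" -> "vjtijxdcxuy" -> "tijxdcxuy" -> "tijx" -> "tijx"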